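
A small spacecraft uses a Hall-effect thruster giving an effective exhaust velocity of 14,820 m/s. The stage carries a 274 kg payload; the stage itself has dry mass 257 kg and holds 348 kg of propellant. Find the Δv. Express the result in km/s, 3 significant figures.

m₀ = payload + dry + propellant = 274 + 257 + 348 = 879 kg.
m_f = payload + dry = 274 + 257 = 531 kg.
Δv = v_e · ln(m₀/m_f) = 14820.0 × ln(1.655) = 14820.0 × 0.5040 ≈ 7469.6 m/s.

Δv ≈ 7.47 km/s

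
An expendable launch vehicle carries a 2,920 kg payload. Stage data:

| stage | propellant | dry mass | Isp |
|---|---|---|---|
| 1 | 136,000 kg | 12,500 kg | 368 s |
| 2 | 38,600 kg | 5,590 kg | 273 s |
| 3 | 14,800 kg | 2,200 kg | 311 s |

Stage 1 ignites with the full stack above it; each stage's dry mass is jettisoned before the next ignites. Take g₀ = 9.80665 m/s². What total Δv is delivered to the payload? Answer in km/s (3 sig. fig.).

Δv ≈ 10.3 km/s

Ignition mass of stage 1 = 136,000+12,500 + 38,600+5,590 + 14,800+2,200 + 2,920 = 212,610 kg.
Stage 1: m₀ = 212,610 kg, m_f = 212,610 − 136,000 = 76,610 kg; Δv = 368×9.80665×ln(2.775) = 3608.8×1.0207 ≈ 3684 m/s.
Stage 2: m₀ = 64,110 kg, m_f = 64,110 − 38,600 = 25,510 kg; Δv = 273×9.80665×ln(2.513) = 2677.2×0.9215 ≈ 2467 m/s.
Stage 3: m₀ = 19,920 kg, m_f = 19,920 − 14,800 = 5,120 kg; Δv = 311×9.80665×ln(3.891) = 3049.9×1.3586 ≈ 4143 m/s.
Total Δv = 3684 + 2467 + 4143 = 10294 m/s.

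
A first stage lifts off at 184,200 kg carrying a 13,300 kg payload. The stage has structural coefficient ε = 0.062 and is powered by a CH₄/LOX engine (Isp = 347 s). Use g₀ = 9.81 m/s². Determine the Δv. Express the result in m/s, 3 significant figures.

Stage wet mass = m₀ − payload = 184,200 − 13,300 = 170,900 kg.
Stage dry mass = ε × stage wet mass = 0.062 × 170,900 = 10,595.8 kg.
Burnout mass m_f = stage dry + payload = 10,595.8 + 13,300 = 23,895.8 kg.
v_e = Isp · g₀ = 347 × 9.81 = 3404.1 m/s.
Using Δv = v_e ln(m₀/m_f): Δv = v_e · ln(184,200/23,895.8) = 3404.1 × ln(7.708) = 3404.1 × 2.0423 ≈ 6952 m/s.

Δv ≈ 6950 m/s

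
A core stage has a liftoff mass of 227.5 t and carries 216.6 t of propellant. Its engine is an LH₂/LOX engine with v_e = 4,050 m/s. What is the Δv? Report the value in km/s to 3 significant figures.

m_f = m₀ − m_prop = 227.5 − 216.6 = 10.9 t.
By the Tsiolkovsky rocket equation, Δv = v_e · ln(m₀/m_f) = 4050.0 × ln(20.87) = 4050.0 × 3.0384 ≈ 12305.5 m/s.

Δv ≈ 12.3 km/s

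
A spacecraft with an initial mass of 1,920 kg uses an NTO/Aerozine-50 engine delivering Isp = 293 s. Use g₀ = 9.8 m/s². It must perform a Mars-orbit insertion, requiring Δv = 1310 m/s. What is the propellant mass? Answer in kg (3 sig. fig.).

v_e = Isp · g₀ = 293 × 9.8 = 2871.4 m/s.
m₀/m_f = exp(Δv / v_e) = exp(1310 / 2871.4) = exp(0.4562) = 1.5781.
m_f = 1,920 / 1.5781 = 1,216.65 kg, so propellant = m₀ − m_f = 1,920 − 1,216.65 = 703.35 kg.

propellant mass ≈ 703 kg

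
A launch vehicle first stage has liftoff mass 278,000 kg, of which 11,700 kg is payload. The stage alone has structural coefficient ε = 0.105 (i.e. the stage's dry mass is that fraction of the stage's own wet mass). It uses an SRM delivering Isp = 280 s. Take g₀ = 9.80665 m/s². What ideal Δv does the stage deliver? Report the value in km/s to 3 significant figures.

Δv ≈ 5.35 km/s

Stage wet mass = m₀ − payload = 278,000 − 11,700 = 266,300 kg.
Stage dry mass = ε × stage wet mass = 0.105 × 266,300 = 27,961.5 kg.
Burnout mass m_f = stage dry + payload = 27,961.5 + 11,700 = 39,661.5 kg.
v_e = Isp · g₀ = 280 × 9.80665 = 2745.9 m/s.
Δv = v_e · ln(278,000/39,661.5) = 2745.9 × ln(7.009) = 2745.9 × 1.9472 ≈ 5347 m/s.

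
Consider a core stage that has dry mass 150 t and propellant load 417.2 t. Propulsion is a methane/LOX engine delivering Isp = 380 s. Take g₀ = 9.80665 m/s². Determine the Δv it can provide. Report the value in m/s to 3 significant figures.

Δv ≈ 4960 m/s

v_e = Isp · g₀ = 380 × 9.80665 = 3726.5 m/s.
m₀ = m_dry + m_prop = 150 + 417.2 = 567.2 t.
By the Tsiolkovsky rocket equation, Δv = v_e · ln(m₀/m_f) = 3726.5 × ln(3.781) = 3726.5 × 1.3301 ≈ 4956.6 m/s.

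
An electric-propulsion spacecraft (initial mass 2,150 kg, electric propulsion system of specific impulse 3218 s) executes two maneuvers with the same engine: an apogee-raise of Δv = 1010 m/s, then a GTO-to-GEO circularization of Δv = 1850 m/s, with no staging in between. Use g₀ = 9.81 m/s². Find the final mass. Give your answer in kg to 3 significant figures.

final mass ≈ 1960 kg

v_e = Isp · g₀ = 3218 × 9.81 = 31568.6 m/s.
After the first burn: m = 2150 × exp(−1010/31568.6) = 2150 × 0.96851 = 2,082.3 kg.
After the second burn: m = 2,082.3 × exp(−1850/31568.6) = 2,082.3 × 0.94308 = 1,963.78 kg.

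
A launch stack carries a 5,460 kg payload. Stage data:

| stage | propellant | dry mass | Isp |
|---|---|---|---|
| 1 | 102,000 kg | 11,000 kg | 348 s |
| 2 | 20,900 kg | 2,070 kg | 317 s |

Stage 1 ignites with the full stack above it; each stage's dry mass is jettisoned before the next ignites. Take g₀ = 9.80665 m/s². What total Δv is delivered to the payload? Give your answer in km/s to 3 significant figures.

Ignition mass of stage 1 = 102,000+11,000 + 20,900+2,070 + 5,460 = 141,430 kg.
Stage 1: m₀ = 141,430 kg, m_f = 141,430 − 102,000 = 39,430 kg; Δv = 348×9.80665×ln(3.587) = 3412.7×1.2773 ≈ 4359 m/s.
Stage 2: m₀ = 28,430 kg, m_f = 28,430 − 20,900 = 7,530 kg; Δv = 317×9.80665×ln(3.776) = 3108.7×1.3285 ≈ 4130 m/s.
Total Δv = 4359 + 4130 = 8489 m/s.

Δv ≈ 8.49 km/s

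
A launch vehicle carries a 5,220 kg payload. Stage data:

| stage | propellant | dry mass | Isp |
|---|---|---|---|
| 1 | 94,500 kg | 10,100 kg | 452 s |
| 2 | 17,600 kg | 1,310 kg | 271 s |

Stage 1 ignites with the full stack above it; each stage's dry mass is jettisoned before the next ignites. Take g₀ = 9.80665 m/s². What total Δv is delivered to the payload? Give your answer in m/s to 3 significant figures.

Δv ≈ 9350 m/s

Ignition mass of stage 1 = 94,500+10,100 + 17,600+1,310 + 5,220 = 128,730 kg.
Stage 1: m₀ = 128,730 kg, m_f = 128,730 − 94,500 = 34,230 kg; Δv = 452×9.80665×ln(3.761) = 4432.6×1.3246 ≈ 5871 m/s.
Stage 2: m₀ = 24,130 kg, m_f = 24,130 − 17,600 = 6,530 kg; Δv = 271×9.80665×ln(3.695) = 2657.6×1.3070 ≈ 3474 m/s.
Total Δv = 5871 + 3474 = 9345 m/s.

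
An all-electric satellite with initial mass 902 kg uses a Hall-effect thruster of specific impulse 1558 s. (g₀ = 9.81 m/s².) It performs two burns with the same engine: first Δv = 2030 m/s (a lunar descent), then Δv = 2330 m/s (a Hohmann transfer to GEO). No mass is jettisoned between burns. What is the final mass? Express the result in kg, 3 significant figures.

final mass ≈ 678 kg

v_e = Isp · g₀ = 1558 × 9.81 = 15284.0 m/s.
After the first burn: m = 902 × exp(−2030/15284.0) = 902 × 0.87562 = 789.809 kg.
After the second burn: m = 789.809 × exp(−2330/15284.0) = 789.809 × 0.85860 = 678.13 kg.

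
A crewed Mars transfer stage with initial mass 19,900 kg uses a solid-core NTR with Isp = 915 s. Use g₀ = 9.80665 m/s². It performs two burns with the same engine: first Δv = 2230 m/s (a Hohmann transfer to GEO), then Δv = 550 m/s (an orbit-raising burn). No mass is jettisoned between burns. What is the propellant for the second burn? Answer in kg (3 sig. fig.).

propellant for the second burn ≈ 923 kg

v_e = Isp · g₀ = 915 × 9.80665 = 8973.1 m/s.
After the first burn: m = 19900 × exp(−2230/8973.1) = 19900 × 0.77995 = 15,521 kg.
After the second burn: m = 15,521 × exp(−550/8973.1) = 15,521 × 0.94055 = 14,598.3 kg.
Second-burn propellant = 15,521 − 14,598.3 = 922.7 kg.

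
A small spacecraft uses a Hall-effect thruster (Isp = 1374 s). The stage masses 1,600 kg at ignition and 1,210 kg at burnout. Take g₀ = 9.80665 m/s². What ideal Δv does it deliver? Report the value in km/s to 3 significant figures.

v_e = Isp · g₀ = 1374 × 9.80665 = 13474.3 m/s.
By the Tsiolkovsky rocket equation, Δv = v_e · ln(m₀/m_f) = 13474.3 × ln(1.322) = 13474.3 × 0.2794 ≈ 3764.5 m/s.

Δv ≈ 3.76 km/s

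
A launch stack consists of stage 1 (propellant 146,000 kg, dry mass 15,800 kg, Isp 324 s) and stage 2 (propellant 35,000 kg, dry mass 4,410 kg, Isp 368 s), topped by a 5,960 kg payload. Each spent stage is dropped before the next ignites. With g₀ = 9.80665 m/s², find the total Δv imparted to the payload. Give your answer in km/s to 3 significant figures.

Δv ≈ 9.20 km/s

Ignition mass of stage 1 = 146,000+15,800 + 35,000+4,410 + 5,960 = 207,170 kg.
Stage 1: m₀ = 207,170 kg, m_f = 207,170 − 146,000 = 61,170 kg; Δv = 324×9.80665×ln(3.387) = 3177.4×1.2199 ≈ 3876 m/s.
Stage 2: m₀ = 45,370 kg, m_f = 45,370 − 35,000 = 10,370 kg; Δv = 368×9.80665×ln(4.375) = 3608.8×1.4759 ≈ 5326 m/s.
Total Δv = 3876 + 5326 = 9202 m/s.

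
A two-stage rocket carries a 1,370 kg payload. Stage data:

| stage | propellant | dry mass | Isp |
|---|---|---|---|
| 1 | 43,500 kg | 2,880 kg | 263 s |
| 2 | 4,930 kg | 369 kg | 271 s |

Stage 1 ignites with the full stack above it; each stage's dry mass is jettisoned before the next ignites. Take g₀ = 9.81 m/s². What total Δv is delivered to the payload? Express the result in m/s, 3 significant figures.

Ignition mass of stage 1 = 43,500+2,880 + 4,930+369 + 1,370 = 53,049 kg.
Stage 1: m₀ = 53,049 kg, m_f = 53,049 − 43,500 = 9,549 kg; Δv = 263×9.81×ln(5.555) = 2580.0×1.7148 ≈ 4424 m/s.
Stage 2: m₀ = 6,669 kg, m_f = 6,669 − 4,930 = 1,739 kg; Δv = 271×9.81×ln(3.835) = 2658.5×1.3442 ≈ 3573 m/s.
Total Δv = 4424 + 3573 = 7997 m/s.

Δv ≈ 8000 m/s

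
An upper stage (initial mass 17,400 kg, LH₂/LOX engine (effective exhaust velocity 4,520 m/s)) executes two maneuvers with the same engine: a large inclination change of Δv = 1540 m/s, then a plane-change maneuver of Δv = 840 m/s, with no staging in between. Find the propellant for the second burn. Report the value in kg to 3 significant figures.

propellant for the second burn ≈ 2100 kg

After the first burn: m = 17400 × exp(−1540/4520.0) = 17400 × 0.71127 = 12,376.1 kg.
After the second burn: m = 12,376.1 × exp(−840/4520.0) = 12,376.1 × 0.83041 = 10,277.2 kg.
Second-burn propellant = 12,376.1 − 10,277.2 = 2,098.9 kg.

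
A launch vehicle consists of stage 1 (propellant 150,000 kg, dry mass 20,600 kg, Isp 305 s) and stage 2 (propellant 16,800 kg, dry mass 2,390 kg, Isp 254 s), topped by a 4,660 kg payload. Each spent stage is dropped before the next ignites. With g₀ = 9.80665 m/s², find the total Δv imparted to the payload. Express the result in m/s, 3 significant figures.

Δv ≈ 7450 m/s

Ignition mass of stage 1 = 150,000+20,600 + 16,800+2,390 + 4,660 = 194,450 kg.
Stage 1: m₀ = 194,450 kg, m_f = 194,450 − 150,000 = 44,450 kg; Δv = 305×9.80665×ln(4.375) = 2991.0×1.4758 ≈ 4414 m/s.
Stage 2: m₀ = 23,850 kg, m_f = 23,850 − 16,800 = 7,050 kg; Δv = 254×9.80665×ln(3.383) = 2490.9×1.2188 ≈ 3036 m/s.
Total Δv = 4414 + 3036 = 7450 m/s.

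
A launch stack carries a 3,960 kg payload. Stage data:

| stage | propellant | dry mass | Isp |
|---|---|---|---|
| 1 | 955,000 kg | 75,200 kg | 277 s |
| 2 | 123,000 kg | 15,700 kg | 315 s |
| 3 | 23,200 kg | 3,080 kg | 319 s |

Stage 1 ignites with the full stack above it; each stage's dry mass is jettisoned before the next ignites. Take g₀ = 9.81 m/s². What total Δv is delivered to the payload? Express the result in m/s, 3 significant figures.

Δv ≈ 12900 m/s

Ignition mass of stage 1 = 955,000+75,200 + 123,000+15,700 + 23,200+3,080 + 3,960 = 1,199,140 kg.
Stage 1: m₀ = 1,199,140 kg, m_f = 1,199,140 − 955,000 = 244,140 kg; Δv = 277×9.81×ln(4.912) = 2717.4×1.5916 ≈ 4325 m/s.
Stage 2: m₀ = 168,940 kg, m_f = 168,940 − 123,000 = 45,940 kg; Δv = 315×9.81×ln(3.677) = 3090.2×1.3022 ≈ 4024 m/s.
Stage 3: m₀ = 30,240 kg, m_f = 30,240 − 23,200 = 7,040 kg; Δv = 319×9.81×ln(4.295) = 3129.4×1.4576 ≈ 4561 m/s.
Total Δv = 4325 + 4024 + 4561 = 12910 m/s.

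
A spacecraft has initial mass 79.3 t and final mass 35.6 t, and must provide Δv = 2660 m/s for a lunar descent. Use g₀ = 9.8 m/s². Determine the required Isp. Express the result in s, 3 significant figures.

Isp ≈ 339 s

ln(m₀/m_f) = ln(79300/35600) = ln(2.228) = 0.8009.
Rocket equation: v_e = Δv / ln(m₀/m_f) = 2660 / 0.8009 = 3321.3 m/s.
Isp = v_e / g₀ = 3321.3 / 9.8 = 338.9 s.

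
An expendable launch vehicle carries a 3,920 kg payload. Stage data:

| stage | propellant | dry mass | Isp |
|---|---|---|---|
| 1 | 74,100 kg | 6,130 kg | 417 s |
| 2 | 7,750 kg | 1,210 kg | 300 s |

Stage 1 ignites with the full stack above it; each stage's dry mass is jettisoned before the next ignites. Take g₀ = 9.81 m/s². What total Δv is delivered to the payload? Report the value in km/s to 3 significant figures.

Δv ≈ 9.21 km/s

Ignition mass of stage 1 = 74,100+6,130 + 7,750+1,210 + 3,920 = 93,110 kg.
Stage 1: m₀ = 93,110 kg, m_f = 93,110 − 74,100 = 19,010 kg; Δv = 417×9.81×ln(4.898) = 4090.8×1.5888 ≈ 6499 m/s.
Stage 2: m₀ = 12,880 kg, m_f = 12,880 − 7,750 = 5,130 kg; Δv = 300×9.81×ln(2.511) = 2943.0×0.9206 ≈ 2709 m/s.
Total Δv = 6499 + 2709 = 9208 m/s.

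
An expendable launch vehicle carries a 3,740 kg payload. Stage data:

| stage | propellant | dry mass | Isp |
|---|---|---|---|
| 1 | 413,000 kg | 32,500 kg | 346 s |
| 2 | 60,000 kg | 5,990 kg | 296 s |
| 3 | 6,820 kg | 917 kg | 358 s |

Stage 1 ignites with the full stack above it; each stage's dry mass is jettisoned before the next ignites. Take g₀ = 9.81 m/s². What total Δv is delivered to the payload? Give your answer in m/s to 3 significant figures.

Δv ≈ 12800 m/s

Ignition mass of stage 1 = 413,000+32,500 + 60,000+5,990 + 6,820+917 + 3,740 = 522,967 kg.
Stage 1: m₀ = 522,967 kg, m_f = 522,967 − 413,000 = 109,967 kg; Δv = 346×9.81×ln(4.756) = 3394.3×1.5593 ≈ 5293 m/s.
Stage 2: m₀ = 77,467 kg, m_f = 77,467 − 60,000 = 17,467 kg; Δv = 296×9.81×ln(4.435) = 2903.8×1.4895 ≈ 4325 m/s.
Stage 3: m₀ = 11,477 kg, m_f = 11,477 − 6,820 = 4,657 kg; Δv = 358×9.81×ln(2.464) = 3512.0×0.9020 ≈ 3168 m/s.
Total Δv = 5293 + 4325 + 3168 = 12786 m/s.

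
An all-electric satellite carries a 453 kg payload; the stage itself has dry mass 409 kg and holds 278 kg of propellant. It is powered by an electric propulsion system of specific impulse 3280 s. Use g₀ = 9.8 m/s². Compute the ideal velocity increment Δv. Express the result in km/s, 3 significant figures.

v_e = Isp · g₀ = 3280 × 9.8 = 32144.0 m/s.
m₀ = payload + dry + propellant = 453 + 409 + 278 = 1,140 kg.
m_f = payload + dry = 453 + 409 = 862 kg.
By the Tsiolkovsky rocket equation, Δv = v_e · ln(m₀/m_f) = 32144.0 × ln(1.323) = 32144.0 × 0.2795 ≈ 8985.2 m/s.

Δv ≈ 8.99 km/s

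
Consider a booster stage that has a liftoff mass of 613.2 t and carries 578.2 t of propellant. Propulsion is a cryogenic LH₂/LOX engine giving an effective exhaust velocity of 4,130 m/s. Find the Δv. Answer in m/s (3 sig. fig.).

Δv ≈ 11800 m/s

m_f = m₀ − m_prop = 613.2 − 578.2 = 35 t.
Δv = v_e · ln(m₀/m_f) = 4130.0 × ln(17.52) = 4130.0 × 2.8633 ≈ 11825.6 m/s.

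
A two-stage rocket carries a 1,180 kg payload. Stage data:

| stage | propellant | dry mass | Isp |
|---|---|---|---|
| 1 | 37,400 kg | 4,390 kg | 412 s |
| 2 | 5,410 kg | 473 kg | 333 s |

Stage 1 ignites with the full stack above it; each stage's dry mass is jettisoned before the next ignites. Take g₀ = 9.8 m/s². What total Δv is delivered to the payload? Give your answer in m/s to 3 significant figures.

Ignition mass of stage 1 = 37,400+4,390 + 5,410+473 + 1,180 = 48,853 kg.
Stage 1: m₀ = 48,853 kg, m_f = 48,853 − 37,400 = 11,453 kg; Δv = 412×9.8×ln(4.266) = 4037.6×1.4506 ≈ 5857 m/s.
Stage 2: m₀ = 7,063 kg, m_f = 7,063 − 5,410 = 1,653 kg; Δv = 333×9.8×ln(4.273) = 3263.4×1.4523 ≈ 4739 m/s.
Total Δv = 5857 + 4739 = 10596 m/s.

Δv ≈ 10600 m/s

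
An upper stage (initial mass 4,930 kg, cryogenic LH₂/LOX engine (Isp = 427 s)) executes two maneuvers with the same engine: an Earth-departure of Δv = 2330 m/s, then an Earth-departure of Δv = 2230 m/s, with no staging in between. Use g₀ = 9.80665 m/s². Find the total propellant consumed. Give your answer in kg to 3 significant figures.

v_e = Isp · g₀ = 427 × 9.80665 = 4187.4 m/s.
After the first burn: m = 4930 × exp(−2330/4187.4) = 4930 × 0.57325 = 2,826.12 kg.
After the second burn: m = 2,826.12 × exp(−2230/4187.4) = 2,826.12 × 0.58711 = 1,659.24 kg.
Total propellant = m₀ − m_final = 4930 − 1,659.24 = 3,270.76 kg.

total propellant consumed ≈ 3270 kg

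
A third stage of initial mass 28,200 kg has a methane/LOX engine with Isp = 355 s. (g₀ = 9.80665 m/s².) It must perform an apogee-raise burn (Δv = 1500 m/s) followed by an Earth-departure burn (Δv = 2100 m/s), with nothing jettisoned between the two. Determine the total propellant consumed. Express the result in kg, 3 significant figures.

v_e = Isp · g₀ = 355 × 9.80665 = 3481.4 m/s.
After the first burn: m = 28200 × exp(−1500/3481.4) = 28200 × 0.64995 = 18,328.6 kg.
After the second burn: m = 18,328.6 × exp(−2100/3481.4) = 18,328.6 × 0.54705 = 10,026.7 kg.
Total propellant = m₀ − m_final = 28200 − 10,026.7 = 18,173.3 kg.

total propellant consumed ≈ 18200 kg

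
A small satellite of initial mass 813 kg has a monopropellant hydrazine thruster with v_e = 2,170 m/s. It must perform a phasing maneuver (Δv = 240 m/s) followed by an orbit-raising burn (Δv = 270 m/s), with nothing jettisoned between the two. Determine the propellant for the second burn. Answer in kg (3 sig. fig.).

propellant for the second burn ≈ 85.2 kg

After the first burn: m = 813 × exp(−240/2170.0) = 813 × 0.89530 = 727.879 kg.
After the second burn: m = 727.879 × exp(−270/2170.0) = 727.879 × 0.88301 = 642.724 kg.
Second-burn propellant = 727.879 − 642.724 = 85.155 kg.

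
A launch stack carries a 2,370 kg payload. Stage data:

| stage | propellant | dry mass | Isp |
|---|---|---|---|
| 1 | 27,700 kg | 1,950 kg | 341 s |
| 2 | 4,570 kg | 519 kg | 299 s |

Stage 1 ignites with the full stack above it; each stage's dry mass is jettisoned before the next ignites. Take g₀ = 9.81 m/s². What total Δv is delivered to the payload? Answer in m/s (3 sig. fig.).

Δv ≈ 7370 m/s

Ignition mass of stage 1 = 27,700+1,950 + 4,570+519 + 2,370 = 37,109 kg.
Stage 1: m₀ = 37,109 kg, m_f = 37,109 − 27,700 = 9,409 kg; Δv = 341×9.81×ln(3.944) = 3345.2×1.3722 ≈ 4590 m/s.
Stage 2: m₀ = 7,459 kg, m_f = 7,459 − 4,570 = 2,889 kg; Δv = 299×9.81×ln(2.582) = 2933.2×0.9485 ≈ 2782 m/s.
Total Δv = 4590 + 2782 = 7372 m/s.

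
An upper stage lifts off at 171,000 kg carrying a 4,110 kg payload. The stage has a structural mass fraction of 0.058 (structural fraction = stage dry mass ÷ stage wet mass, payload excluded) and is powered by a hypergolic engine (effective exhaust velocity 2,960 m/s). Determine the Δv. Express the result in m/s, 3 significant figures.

Δv ≈ 7450 m/s

Stage wet mass = m₀ − payload = 171,000 − 4,110 = 166,890 kg.
Stage dry mass = ε × stage wet mass = 0.058 × 166,890 = 9,679.62 kg.
Burnout mass m_f = stage dry + payload = 9,679.62 + 4,110 = 13,789.62 kg.
Using Δv = v_e ln(m₀/m_f): Δv = v_e · ln(171,000/13,789.62) = 2960.0 × ln(12.4) = 2960.0 × 2.5177 ≈ 7453 m/s.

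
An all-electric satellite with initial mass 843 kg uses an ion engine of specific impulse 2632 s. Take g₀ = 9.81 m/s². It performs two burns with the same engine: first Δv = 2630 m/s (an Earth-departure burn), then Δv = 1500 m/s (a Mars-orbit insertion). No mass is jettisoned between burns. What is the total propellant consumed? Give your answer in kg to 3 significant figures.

total propellant consumed ≈ 125 kg

v_e = Isp · g₀ = 2632 × 9.81 = 25819.9 m/s.
After the first burn: m = 843 × exp(−2630/25819.9) = 843 × 0.90316 = 761.364 kg.
After the second burn: m = 761.364 × exp(−1500/25819.9) = 761.364 × 0.94356 = 718.393 kg.
Total propellant = m₀ − m_final = 843 − 718.393 = 124.607 kg.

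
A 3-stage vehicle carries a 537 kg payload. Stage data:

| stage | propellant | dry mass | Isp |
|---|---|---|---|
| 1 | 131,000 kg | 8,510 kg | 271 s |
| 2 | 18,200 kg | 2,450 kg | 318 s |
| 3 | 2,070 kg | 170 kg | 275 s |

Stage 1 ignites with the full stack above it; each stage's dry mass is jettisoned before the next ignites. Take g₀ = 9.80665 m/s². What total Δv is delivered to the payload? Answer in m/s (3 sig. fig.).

Δv ≈ 12700 m/s

Ignition mass of stage 1 = 131,000+8,510 + 18,200+2,450 + 2,070+170 + 537 = 162,937 kg.
Stage 1: m₀ = 162,937 kg, m_f = 162,937 − 131,000 = 31,937 kg; Δv = 271×9.80665×ln(5.102) = 2657.6×1.6296 ≈ 4331 m/s.
Stage 2: m₀ = 23,427 kg, m_f = 23,427 − 18,200 = 5,227 kg; Δv = 318×9.80665×ln(4.482) = 3118.5×1.5001 ≈ 4678 m/s.
Stage 3: m₀ = 2,777 kg, m_f = 2,777 − 2,070 = 707 kg; Δv = 275×9.80665×ln(3.928) = 2696.8×1.3681 ≈ 3690 m/s.
Total Δv = 4331 + 4678 + 3690 = 12699 m/s.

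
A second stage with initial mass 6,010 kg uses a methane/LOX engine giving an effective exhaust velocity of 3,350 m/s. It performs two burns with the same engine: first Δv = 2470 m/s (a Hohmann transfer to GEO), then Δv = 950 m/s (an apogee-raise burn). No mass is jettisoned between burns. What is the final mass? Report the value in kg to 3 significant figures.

final mass ≈ 2170 kg

After the first burn: m = 6010 × exp(−2470/3350.0) = 6010 × 0.47840 = 2,875.18 kg.
After the second burn: m = 2,875.18 × exp(−950/3350.0) = 2,875.18 × 0.75308 = 2,165.24 kg.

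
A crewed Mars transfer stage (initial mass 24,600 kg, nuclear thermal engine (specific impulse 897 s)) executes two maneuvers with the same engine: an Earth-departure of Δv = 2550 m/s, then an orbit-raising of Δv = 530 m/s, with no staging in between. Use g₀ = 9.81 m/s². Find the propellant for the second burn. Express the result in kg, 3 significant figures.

v_e = Isp · g₀ = 897 × 9.81 = 8799.6 m/s.
After the first burn: m = 24600 × exp(−2550/8799.6) = 24600 × 0.74842 = 18,411.1 kg.
After the second burn: m = 18,411.1 × exp(−530/8799.6) = 18,411.1 × 0.94155 = 17,335 kg.
Second-burn propellant = 18,411.1 − 17,335 = 1,076.1 kg.

propellant for the second burn ≈ 1080 kg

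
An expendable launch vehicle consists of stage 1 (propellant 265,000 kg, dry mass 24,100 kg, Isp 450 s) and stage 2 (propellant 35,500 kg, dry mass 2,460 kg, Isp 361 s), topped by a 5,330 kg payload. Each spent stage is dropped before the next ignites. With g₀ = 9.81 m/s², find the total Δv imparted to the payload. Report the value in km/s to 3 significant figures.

Δv ≈ 13.1 km/s

Ignition mass of stage 1 = 265,000+24,100 + 35,500+2,460 + 5,330 = 332,390 kg.
Stage 1: m₀ = 332,390 kg, m_f = 332,390 − 265,000 = 67,390 kg; Δv = 450×9.81×ln(4.932) = 4414.5×1.5958 ≈ 7045 m/s.
Stage 2: m₀ = 43,290 kg, m_f = 43,290 − 35,500 = 7,790 kg; Δv = 361×9.81×ln(5.557) = 3541.4×1.7151 ≈ 6074 m/s.
Total Δv = 7045 + 6074 = 13119 m/s.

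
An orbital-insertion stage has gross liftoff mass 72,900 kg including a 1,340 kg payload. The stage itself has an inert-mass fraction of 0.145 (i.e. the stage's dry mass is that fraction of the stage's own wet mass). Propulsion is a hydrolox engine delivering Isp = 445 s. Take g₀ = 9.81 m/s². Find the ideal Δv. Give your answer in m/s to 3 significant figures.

Stage wet mass = m₀ − payload = 72,900 − 1,340 = 71,560 kg.
Stage dry mass = ε × stage wet mass = 0.145 × 71,560 = 10,376.2 kg.
Burnout mass m_f = stage dry + payload = 10,376.2 + 1,340 = 11,716.2 kg.
v_e = Isp · g₀ = 445 × 9.81 = 4365.4 m/s.
Using Δv = v_e ln(m₀/m_f): Δv = v_e · ln(72,900/11,716.2) = 4365.4 × ln(6.222) = 4365.4 × 1.8281 ≈ 7981 m/s.

Δv ≈ 7980 m/s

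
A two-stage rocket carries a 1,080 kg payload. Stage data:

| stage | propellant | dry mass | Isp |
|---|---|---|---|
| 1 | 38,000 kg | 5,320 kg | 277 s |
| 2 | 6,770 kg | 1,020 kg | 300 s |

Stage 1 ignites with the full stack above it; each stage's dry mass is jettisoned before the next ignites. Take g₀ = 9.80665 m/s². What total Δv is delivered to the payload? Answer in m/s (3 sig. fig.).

Ignition mass of stage 1 = 38,000+5,320 + 6,770+1,020 + 1,080 = 52,190 kg.
Stage 1: m₀ = 52,190 kg, m_f = 52,190 − 38,000 = 14,190 kg; Δv = 277×9.80665×ln(3.678) = 2716.4×1.3024 ≈ 3538 m/s.
Stage 2: m₀ = 8,870 kg, m_f = 8,870 − 6,770 = 2,100 kg; Δv = 300×9.80665×ln(4.224) = 2942.0×1.4407 ≈ 4239 m/s.
Total Δv = 3538 + 4239 = 7777 m/s.

Δv ≈ 7780 m/s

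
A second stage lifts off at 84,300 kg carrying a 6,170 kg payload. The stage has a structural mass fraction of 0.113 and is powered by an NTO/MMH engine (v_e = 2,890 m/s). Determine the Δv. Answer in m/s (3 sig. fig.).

Stage wet mass = m₀ − payload = 84,300 − 6,170 = 78,130 kg.
Stage dry mass = ε × stage wet mass = 0.113 × 78,130 = 8,828.69 kg.
Burnout mass m_f = stage dry + payload = 8,828.69 + 6,170 = 14,998.69 kg.
Rocket equation: Δv = v_e · ln(84,300/14,998.69) = 2890.0 × ln(5.62) = 2890.0 × 1.7264 ≈ 4989 m/s.

Δv ≈ 4990 m/s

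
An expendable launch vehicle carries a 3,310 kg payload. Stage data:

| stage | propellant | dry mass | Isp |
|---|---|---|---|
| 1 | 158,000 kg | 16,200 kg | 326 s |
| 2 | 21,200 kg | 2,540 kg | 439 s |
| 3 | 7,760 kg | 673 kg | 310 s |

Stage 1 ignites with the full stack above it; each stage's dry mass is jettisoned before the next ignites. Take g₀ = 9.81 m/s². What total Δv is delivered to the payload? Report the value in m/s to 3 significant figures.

Δv ≈ 11700 m/s

Ignition mass of stage 1 = 158,000+16,200 + 21,200+2,540 + 7,760+673 + 3,310 = 209,683 kg.
Stage 1: m₀ = 209,683 kg, m_f = 209,683 − 158,000 = 51,683 kg; Δv = 326×9.81×ln(4.057) = 3198.1×1.4005 ≈ 4479 m/s.
Stage 2: m₀ = 35,483 kg, m_f = 35,483 − 21,200 = 14,283 kg; Δv = 439×9.81×ln(2.484) = 4306.6×0.9100 ≈ 3919 m/s.
Stage 3: m₀ = 11,743 kg, m_f = 11,743 − 7,760 = 3,983 kg; Δv = 310×9.81×ln(2.948) = 3041.1×1.0812 ≈ 3288 m/s.
Total Δv = 4479 + 3919 + 3288 = 11686 m/s.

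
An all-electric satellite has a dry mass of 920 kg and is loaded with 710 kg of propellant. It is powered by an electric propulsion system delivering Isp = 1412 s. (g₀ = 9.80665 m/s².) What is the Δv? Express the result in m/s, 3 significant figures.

v_e = Isp · g₀ = 1412 × 9.80665 = 13847.0 m/s.
m₀ = m_dry + m_prop = 920 + 710 = 1,630 kg.
Using Δv = v_e ln(m₀/m_f): Δv = v_e · ln(m₀/m_f) = 13847.0 × ln(1.772) = 13847.0 × 0.5720 ≈ 7919.9 m/s.

Δv ≈ 7920 m/s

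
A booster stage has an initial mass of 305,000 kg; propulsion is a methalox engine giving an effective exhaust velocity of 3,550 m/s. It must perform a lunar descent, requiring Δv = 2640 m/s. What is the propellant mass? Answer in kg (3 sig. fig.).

By the Tsiolkovsky rocket equation, m₀/m_f = exp(Δv / v_e) = exp(2640 / 3550.0) = exp(0.7437) = 2.1036.
m_f = 305,000 / 2.1036 = 144,990 kg, so propellant = m₀ − m_f = 305,000 − 144,990 = 160,010 kg.

propellant mass ≈ 160000 kg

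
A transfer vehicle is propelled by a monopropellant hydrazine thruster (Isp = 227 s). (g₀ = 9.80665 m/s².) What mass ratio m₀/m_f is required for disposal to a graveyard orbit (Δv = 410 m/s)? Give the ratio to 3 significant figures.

v_e = Isp · g₀ = 227 × 9.80665 = 2226.1 m/s.
From the ideal rocket equation, m₀/m_f = exp(Δv / v_e) = exp(410 / 2226.1) = exp(0.1842) = 1.2022.

mass ratio ≈ 1.20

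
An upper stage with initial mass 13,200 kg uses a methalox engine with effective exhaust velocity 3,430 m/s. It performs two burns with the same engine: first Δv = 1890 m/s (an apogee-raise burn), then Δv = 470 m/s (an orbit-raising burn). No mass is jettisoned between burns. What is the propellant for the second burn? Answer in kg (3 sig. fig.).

propellant for the second burn ≈ 974 kg

After the first burn: m = 13200 × exp(−1890/3430.0) = 13200 × 0.57636 = 7,607.95 kg.
After the second burn: m = 7,607.95 × exp(−470/3430.0) = 7,607.95 × 0.87195 = 6,633.75 kg.
Second-burn propellant = 7,607.95 − 6,633.75 = 974.2 kg.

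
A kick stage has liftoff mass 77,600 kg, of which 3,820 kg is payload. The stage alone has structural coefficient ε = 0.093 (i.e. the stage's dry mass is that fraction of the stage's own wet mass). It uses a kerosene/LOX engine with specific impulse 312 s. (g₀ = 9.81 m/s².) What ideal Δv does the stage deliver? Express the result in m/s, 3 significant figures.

Δv ≈ 6070 m/s

Stage wet mass = m₀ − payload = 77,600 − 3,820 = 73,780 kg.
Stage dry mass = ε × stage wet mass = 0.093 × 73,780 = 6,861.54 kg.
Burnout mass m_f = stage dry + payload = 6,861.54 + 3,820 = 10,681.54 kg.
v_e = Isp · g₀ = 312 × 9.81 = 3060.7 m/s.
Δv = v_e · ln(77,600/10,681.54) = 3060.7 × ln(7.265) = 3060.7 × 1.9831 ≈ 6070 m/s.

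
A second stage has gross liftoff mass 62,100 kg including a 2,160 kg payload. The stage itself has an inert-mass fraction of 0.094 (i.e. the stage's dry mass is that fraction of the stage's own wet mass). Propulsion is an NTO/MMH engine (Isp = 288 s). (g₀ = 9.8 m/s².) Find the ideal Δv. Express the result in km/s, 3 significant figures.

Δv ≈ 5.86 km/s

Stage wet mass = m₀ − payload = 62,100 − 2,160 = 59,940 kg.
Stage dry mass = ε × stage wet mass = 0.094 × 59,940 = 5,634.36 kg.
Burnout mass m_f = stage dry + payload = 5,634.36 + 2,160 = 7,794.36 kg.
v_e = Isp · g₀ = 288 × 9.8 = 2822.4 m/s.
Rocket equation: Δv = v_e · ln(62,100/7,794.36) = 2822.4 × ln(7.967) = 2822.4 × 2.0753 ≈ 5857 m/s.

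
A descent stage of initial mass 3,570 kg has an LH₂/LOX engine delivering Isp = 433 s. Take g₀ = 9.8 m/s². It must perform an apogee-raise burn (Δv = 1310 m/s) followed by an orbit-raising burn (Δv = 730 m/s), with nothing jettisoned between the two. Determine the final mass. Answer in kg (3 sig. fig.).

final mass ≈ 2210 kg

v_e = Isp · g₀ = 433 × 9.8 = 4243.4 m/s.
After the first burn: m = 3570 × exp(−1310/4243.4) = 3570 × 0.73439 = 2,621.77 kg.
After the second burn: m = 2,621.77 × exp(−730/4243.4) = 2,621.77 × 0.84195 = 2,207.4 kg.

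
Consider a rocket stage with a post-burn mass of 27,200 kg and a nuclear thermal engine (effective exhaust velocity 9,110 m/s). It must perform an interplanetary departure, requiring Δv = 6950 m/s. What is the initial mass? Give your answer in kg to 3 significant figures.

initial mass ≈ 58300 kg

m₀/m_f = exp(Δv / v_e) = exp(6950 / 9110.0) = exp(0.7629) = 2.1445.
m₀ = m_f × 2.1445 = 27,200 × 2.1445 = 58,330.4 kg.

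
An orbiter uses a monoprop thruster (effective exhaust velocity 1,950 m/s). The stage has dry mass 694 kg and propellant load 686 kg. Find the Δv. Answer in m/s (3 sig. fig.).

m₀ = m_dry + m_prop = 694 + 686 = 1,380 kg.
By the Tsiolkovsky rocket equation, Δv = v_e · ln(m₀/m_f) = 1950.0 × ln(1.988) = 1950.0 × 0.6874 ≈ 1340.4 m/s.

Δv ≈ 1340 m/s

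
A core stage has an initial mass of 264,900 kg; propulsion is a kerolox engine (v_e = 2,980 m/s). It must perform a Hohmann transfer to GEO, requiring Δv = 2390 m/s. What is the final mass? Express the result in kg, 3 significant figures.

m₀/m_f = exp(Δv / v_e) = exp(2390 / 2980.0) = exp(0.8020) = 2.2300.
m_f = m₀ / 2.2300 = 264,900 / 2.2300 = 118,789 kg.

final mass ≈ 119000 kg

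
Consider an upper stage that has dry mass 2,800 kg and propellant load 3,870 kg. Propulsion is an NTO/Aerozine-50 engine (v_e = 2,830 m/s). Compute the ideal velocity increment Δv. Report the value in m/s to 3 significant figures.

Δv ≈ 2460 m/s

m₀ = m_dry + m_prop = 2,800 + 3,870 = 6,670 kg.
By the Tsiolkovsky rocket equation, Δv = v_e · ln(m₀/m_f) = 2830.0 × ln(2.382) = 2830.0 × 0.8680 ≈ 2456.4 m/s.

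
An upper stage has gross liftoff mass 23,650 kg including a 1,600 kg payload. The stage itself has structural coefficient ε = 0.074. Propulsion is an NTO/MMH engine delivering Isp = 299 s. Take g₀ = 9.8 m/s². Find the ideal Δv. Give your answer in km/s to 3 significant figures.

Stage wet mass = m₀ − payload = 23,650 − 1,600 = 22,050 kg.
Stage dry mass = ε × stage wet mass = 0.074 × 22,050 = 1,631.7 kg.
Burnout mass m_f = stage dry + payload = 1,631.7 + 1,600 = 3,231.7 kg.
v_e = Isp · g₀ = 299 × 9.8 = 2930.2 m/s.
Δv = v_e · ln(23,650/3,231.7) = 2930.2 × ln(7.318) = 2930.2 × 1.9904 ≈ 5832 m/s.

Δv ≈ 5.83 km/s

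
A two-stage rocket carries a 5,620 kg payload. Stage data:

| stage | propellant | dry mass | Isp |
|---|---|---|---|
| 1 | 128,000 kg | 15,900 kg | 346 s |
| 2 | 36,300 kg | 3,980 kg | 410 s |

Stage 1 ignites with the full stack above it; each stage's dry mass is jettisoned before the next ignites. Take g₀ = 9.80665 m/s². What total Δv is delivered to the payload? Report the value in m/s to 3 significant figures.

Δv ≈ 10100 m/s

Ignition mass of stage 1 = 128,000+15,900 + 36,300+3,980 + 5,620 = 189,800 kg.
Stage 1: m₀ = 189,800 kg, m_f = 189,800 − 128,000 = 61,800 kg; Δv = 346×9.80665×ln(3.071) = 3393.1×1.1221 ≈ 3807 m/s.
Stage 2: m₀ = 45,900 kg, m_f = 45,900 − 36,300 = 9,600 kg; Δv = 410×9.80665×ln(4.781) = 4020.7×1.5647 ≈ 6291 m/s.
Total Δv = 3807 + 6291 = 10098 m/s.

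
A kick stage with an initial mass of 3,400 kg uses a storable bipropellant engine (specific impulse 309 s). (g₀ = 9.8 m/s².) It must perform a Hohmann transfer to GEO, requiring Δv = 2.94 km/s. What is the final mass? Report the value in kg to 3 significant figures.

final mass ≈ 1290 kg

v_e = Isp · g₀ = 309 × 9.8 = 3028.2 m/s.
m₀/m_f = exp(Δv / v_e) = exp(2940 / 3028.2) = exp(0.9709) = 2.6403.
m_f = m₀ / 2.6403 = 3,400 / 2.6403 = 1,287.73 kg.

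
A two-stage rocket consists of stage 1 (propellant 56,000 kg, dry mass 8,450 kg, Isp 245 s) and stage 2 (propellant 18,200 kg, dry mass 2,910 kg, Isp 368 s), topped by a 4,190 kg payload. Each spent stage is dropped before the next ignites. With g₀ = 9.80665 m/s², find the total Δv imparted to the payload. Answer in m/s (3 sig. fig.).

Δv ≈ 6940 m/s

Ignition mass of stage 1 = 56,000+8,450 + 18,200+2,910 + 4,190 = 89,750 kg.
Stage 1: m₀ = 89,750 kg, m_f = 89,750 − 56,000 = 33,750 kg; Δv = 245×9.80665×ln(2.659) = 2402.6×0.9780 ≈ 2350 m/s.
Stage 2: m₀ = 25,300 kg, m_f = 25,300 − 18,200 = 7,100 kg; Δv = 368×9.80665×ln(3.563) = 3608.8×1.2707 ≈ 4586 m/s.
Total Δv = 2350 + 4586 = 6936 m/s.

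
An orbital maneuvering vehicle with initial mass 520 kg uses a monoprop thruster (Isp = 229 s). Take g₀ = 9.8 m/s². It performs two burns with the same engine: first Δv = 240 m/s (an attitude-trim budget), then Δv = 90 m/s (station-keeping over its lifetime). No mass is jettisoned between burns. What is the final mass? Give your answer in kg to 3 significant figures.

v_e = Isp · g₀ = 229 × 9.8 = 2244.2 m/s.
After the first burn: m = 520 × exp(−240/2244.2) = 520 × 0.89858 = 467.262 kg.
After the second burn: m = 467.262 × exp(−90/2244.2) = 467.262 × 0.96069 = 448.894 kg.

final mass ≈ 449 kg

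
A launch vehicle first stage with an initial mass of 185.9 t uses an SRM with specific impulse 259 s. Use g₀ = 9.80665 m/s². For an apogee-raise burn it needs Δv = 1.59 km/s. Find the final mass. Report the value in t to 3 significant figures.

v_e = Isp · g₀ = 259 × 9.80665 = 2539.9 m/s.
m₀/m_f = exp(Δv / v_e) = exp(1590 / 2539.9) = exp(0.6260) = 1.8701.
m_f = m₀ / 1.8701 = 185.9 / 1.8701 = 99.4064 t.

final mass ≈ 99.4 t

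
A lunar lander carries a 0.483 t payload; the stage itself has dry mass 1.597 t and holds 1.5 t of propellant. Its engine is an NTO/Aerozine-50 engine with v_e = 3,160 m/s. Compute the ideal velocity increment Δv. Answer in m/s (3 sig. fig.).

Δv ≈ 1720 m/s

m₀ = payload + dry + propellant = 0.483 + 1.597 + 1.5 = 3.58 t.
m_f = payload + dry = 0.483 + 1.597 = 2.08 t.
By the Tsiolkovsky rocket equation, Δv = v_e · ln(m₀/m_f) = 3160.0 × ln(1.721) = 3160.0 × 0.5430 ≈ 1715.9 m/s.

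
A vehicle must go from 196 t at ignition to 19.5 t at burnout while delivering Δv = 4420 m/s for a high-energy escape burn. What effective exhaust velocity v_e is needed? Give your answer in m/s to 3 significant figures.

ln(m₀/m_f) = ln(196000/19500) = ln(10.05) = 2.3077.
Rocket equation: v_e = Δv / ln(m₀/m_f) = 4420 / 2.3077 = 1915.3 m/s.

v_e ≈ 1920 m/s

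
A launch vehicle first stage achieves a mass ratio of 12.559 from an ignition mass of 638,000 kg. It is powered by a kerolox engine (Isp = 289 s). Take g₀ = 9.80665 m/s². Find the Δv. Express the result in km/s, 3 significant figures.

v_e = Isp · g₀ = 289 × 9.80665 = 2834.1 m/s.
Δv = v_e · ln(12.559) = 2834.1 × 2.5304 ≈ 7171.6 m/s.

Δv ≈ 7.17 km/s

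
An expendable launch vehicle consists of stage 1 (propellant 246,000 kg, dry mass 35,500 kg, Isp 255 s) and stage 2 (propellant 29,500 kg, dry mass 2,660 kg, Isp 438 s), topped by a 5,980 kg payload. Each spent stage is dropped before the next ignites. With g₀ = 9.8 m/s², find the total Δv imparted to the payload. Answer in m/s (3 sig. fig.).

Δv ≈ 10000 m/s

Ignition mass of stage 1 = 246,000+35,500 + 29,500+2,660 + 5,980 = 319,640 kg.
Stage 1: m₀ = 319,640 kg, m_f = 319,640 − 246,000 = 73,640 kg; Δv = 255×9.8×ln(4.341) = 2499.0×1.4680 ≈ 3669 m/s.
Stage 2: m₀ = 38,140 kg, m_f = 38,140 − 29,500 = 8,640 kg; Δv = 438×9.8×ln(4.414) = 4292.4×1.4849 ≈ 6374 m/s.
Total Δv = 3669 + 6374 = 10043 m/s.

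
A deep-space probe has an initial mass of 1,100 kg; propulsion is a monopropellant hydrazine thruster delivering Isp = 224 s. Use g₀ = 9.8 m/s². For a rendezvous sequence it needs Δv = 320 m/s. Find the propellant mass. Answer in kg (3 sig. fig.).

v_e = Isp · g₀ = 224 × 9.8 = 2195.2 m/s.
m₀/m_f = exp(Δv / v_e) = exp(320 / 2195.2) = exp(0.1458) = 1.1569.
m_f = 1,100 / 1.1569 = 950.817 kg, so propellant = m₀ − m_f = 1,100 − 950.817 = 149.183 kg.

propellant mass ≈ 149 kg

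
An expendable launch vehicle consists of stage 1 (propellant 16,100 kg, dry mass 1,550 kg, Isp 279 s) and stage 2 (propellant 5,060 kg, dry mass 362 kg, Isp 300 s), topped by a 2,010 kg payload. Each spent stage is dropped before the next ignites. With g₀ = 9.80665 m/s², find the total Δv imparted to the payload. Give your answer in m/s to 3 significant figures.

Ignition mass of stage 1 = 16,100+1,550 + 5,060+362 + 2,010 = 25,082 kg.
Stage 1: m₀ = 25,082 kg, m_f = 25,082 − 16,100 = 8,982 kg; Δv = 279×9.80665×ln(2.792) = 2736.1×1.0269 ≈ 2810 m/s.
Stage 2: m₀ = 7,432 kg, m_f = 7,432 − 5,060 = 2,372 kg; Δv = 300×9.80665×ln(3.133) = 2942.0×1.1421 ≈ 3360 m/s.
Total Δv = 2810 + 3360 = 6170 m/s.

Δv ≈ 6170 m/s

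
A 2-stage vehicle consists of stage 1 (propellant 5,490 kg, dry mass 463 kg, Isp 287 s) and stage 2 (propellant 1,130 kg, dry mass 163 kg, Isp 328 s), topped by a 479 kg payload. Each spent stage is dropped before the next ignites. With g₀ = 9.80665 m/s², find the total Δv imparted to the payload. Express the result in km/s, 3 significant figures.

Ignition mass of stage 1 = 5,490+463 + 1,130+163 + 479 = 7,725 kg.
Stage 1: m₀ = 7,725 kg, m_f = 7,725 − 5,490 = 2,235 kg; Δv = 287×9.80665×ln(3.456) = 2814.5×1.2402 ≈ 3491 m/s.
Stage 2: m₀ = 1,772 kg, m_f = 1,772 − 1,130 = 642 kg; Δv = 328×9.80665×ln(2.76) = 3216.6×1.0153 ≈ 3266 m/s.
Total Δv = 3491 + 3266 = 6757 m/s.

Δv ≈ 6.76 km/s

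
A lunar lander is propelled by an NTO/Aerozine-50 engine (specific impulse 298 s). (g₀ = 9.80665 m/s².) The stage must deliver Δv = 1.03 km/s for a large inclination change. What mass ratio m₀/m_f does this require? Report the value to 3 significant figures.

v_e = Isp · g₀ = 298 × 9.80665 = 2922.4 m/s.
m₀/m_f = exp(Δv / v_e) = exp(1030 / 2922.4) = exp(0.3525) = 1.4226.

mass ratio ≈ 1.42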